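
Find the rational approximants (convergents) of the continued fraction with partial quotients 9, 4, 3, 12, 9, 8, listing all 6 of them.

Using the convergent recurrence p_i = a_i*p_{i-1} + p_{i-2}, q_i = a_i*q_{i-1} + q_{i-2} with p_{-2}=0, p_{-1}=1, q_{-2}=1, q_{-1}=0:
  i=0: a_0=9, p_0 = 9*1 + 0 = 9, q_0 = 9*0 + 1 = 1.
  i=1: a_1=4, p_1 = 4*9 + 1 = 37, q_1 = 4*1 + 0 = 4.
  i=2: a_2=3, p_2 = 3*37 + 9 = 120, q_2 = 3*4 + 1 = 13.
  i=3: a_3=12, p_3 = 12*120 + 37 = 1477, q_3 = 12*13 + 4 = 160.
  i=4: a_4=9, p_4 = 9*1477 + 120 = 13413, q_4 = 9*160 + 13 = 1453.
  i=5: a_5=8, p_5 = 8*13413 + 1477 = 108781, q_5 = 8*1453 + 160 = 11784.

9/1, 37/4, 120/13, 1477/160, 13413/1453, 108781/11784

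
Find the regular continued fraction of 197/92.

[2; 7, 13]

Run the Euclidean algorithm on 197 and 92; the successive quotients are the partial quotients a_0, a_1, ... (each step inverts the fractional part left over by the previous one):
  197 = 2*92 + 13, so a_0 = 2.
  92 = 7*13 + 1, so a_1 = 7.
  13 = 13*1 + 0, so a_2 = 13.
The remainder reaches 0 after 3 divisions, so the expansion has 3 partial quotients, read off in order.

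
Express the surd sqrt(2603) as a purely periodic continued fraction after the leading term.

[51; (51, 102)]

Write x_i = (sqrt(2603) + m_i)/d_i with (m_0, d_0) = (0, 1). a_0 = floor(sqrt(2603)) = 51, since 51^2 = 2601 <= 2603 < 2704 = 52^2.
Iterate m_{i+1} = d_i*a_i - m_i, d_{i+1} = (2603 - m_{i+1}^2)/d_i, a_{i+1} = floor((a_0 + m_{i+1})/d_{i+1}):
  m_1 = 1*51 - 0 = 51, d_1 = (2603 - 51^2)/1 = 2/1 = 2, a_1 = floor((51 + 51)/2) = 51.
  m_2 = 2*51 - 51 = 51, d_2 = (2603 - 51^2)/2 = 2/2 = 1, a_2 = floor((51 + 51)/1) = 102.
  m_3 = 1*102 - 51 = 51, d_3 = (2603 - 51^2)/1 = 2/1 = 2: (m_3, d_3) = (m_1, d_1) = (51, 2), so from here the quotients repeat a_1, a_2; the period length is 2.
Hence the expansion of sqrt(2603) is a_0 = 51 followed by the repeating block 51, 102 (period 2).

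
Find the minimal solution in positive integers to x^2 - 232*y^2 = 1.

First expand sqrt(232) as a continued fraction. With x_i = (sqrt(232) + m_i)/d_i and (m_0, d_0) = (0, 1): a_0 = floor(sqrt(232)) = 15, since 15^2 = 225 <= 232 < 256 = 16^2.
Iterate m_{i+1} = d_i*a_i - m_i, d_{i+1} = (232 - m_{i+1}^2)/d_i, a_{i+1} = floor((a_0 + m_{i+1})/d_{i+1}):
  m_1 = 1*15 - 0 = 15, d_1 = (232 - 15^2)/1 = 7/1 = 7, a_1 = floor((15 + 15)/7) = 4.
  m_2 = 7*4 - 15 = 13, d_2 = (232 - 13^2)/7 = 63/7 = 9, a_2 = floor((15 + 13)/9) = 3.
  m_3 = 9*3 - 13 = 14, d_3 = (232 - 14^2)/9 = 36/9 = 4, a_3 = floor((15 + 14)/4) = 7.
  m_4 = 4*7 - 14 = 14, d_4 = (232 - 14^2)/4 = 36/4 = 9, a_4 = floor((15 + 14)/9) = 3.
  m_5 = 9*3 - 14 = 13, d_5 = (232 - 13^2)/9 = 63/9 = 7, a_5 = floor((15 + 13)/7) = 4.
  m_6 = 7*4 - 13 = 15, d_6 = (232 - 15^2)/7 = 7/7 = 1, a_6 = floor((15 + 15)/1) = 30.
  m_7 = 1*30 - 15 = 15, d_7 = (232 - 15^2)/1 = 7/1 = 7: (m_7, d_7) = (m_1, d_1) = (15, 7), so from here the quotients repeat a_1, ..., a_6; the period length is 6.
So sqrt(232) = [15; (4, 3, 7, 3, 4, 30)] with period length k = 6.
k is even, so the fundamental solution of x^2 - 232y^2 = 1 is (p_{k-1}, q_{k-1}) = (p_5, q_5); compute convergents through index 5.
Convergents (p_i = a_i*p_{i-1} + p_{i-2}, q_i = a_i*q_{i-1} + q_{i-2} with p_{-2}=0, p_{-1}=1, q_{-2}=1, q_{-1}=0):
  i=0: a_0=15, p_0 = 15*1 + 0 = 15, q_0 = 15*0 + 1 = 1.
  i=1: a_1=4, p_1 = 4*15 + 1 = 61, q_1 = 4*1 + 0 = 4.
  i=2: a_2=3, p_2 = 3*61 + 15 = 198, q_2 = 3*4 + 1 = 13.
  i=3: a_3=7, p_3 = 7*198 + 61 = 1447, q_3 = 7*13 + 4 = 95.
  i=4: a_4=3, p_4 = 3*1447 + 198 = 4539, q_4 = 3*95 + 13 = 298.
  i=5: a_5=4, p_5 = 4*4539 + 1447 = 19603, q_5 = 4*298 + 95 = 1287.
Check: 19603^2 - 232*1287^2 = 384277609 - 384277608 = 1, so (x, y) = (19603, 1287) solves the equation, and by the theorem it is the least positive solution.

(x, y) = (19603, 1287)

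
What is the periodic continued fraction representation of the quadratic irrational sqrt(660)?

Write x_i = (sqrt(660) + m_i)/d_i with (m_0, d_0) = (0, 1). a_0 = floor(sqrt(660)) = 25, since 25^2 = 625 <= 660 < 676 = 26^2.
Iterate m_{i+1} = d_i*a_i - m_i, d_{i+1} = (660 - m_{i+1}^2)/d_i, a_{i+1} = floor((a_0 + m_{i+1})/d_{i+1}):
  m_1 = 1*25 - 0 = 25, d_1 = (660 - 25^2)/1 = 35/1 = 35, a_1 = floor((25 + 25)/35) = 1.
  m_2 = 35*1 - 25 = 10, d_2 = (660 - 10^2)/35 = 560/35 = 16, a_2 = floor((25 + 10)/16) = 2.
  m_3 = 16*2 - 10 = 22, d_3 = (660 - 22^2)/16 = 176/16 = 11, a_3 = floor((25 + 22)/11) = 4.
  m_4 = 11*4 - 22 = 22, d_4 = (660 - 22^2)/11 = 176/11 = 16, a_4 = floor((25 + 22)/16) = 2.
  m_5 = 16*2 - 22 = 10, d_5 = (660 - 10^2)/16 = 560/16 = 35, a_5 = floor((25 + 10)/35) = 1.
  m_6 = 35*1 - 10 = 25, d_6 = (660 - 25^2)/35 = 35/35 = 1, a_6 = floor((25 + 25)/1) = 50.
  m_7 = 1*50 - 25 = 25, d_7 = (660 - 25^2)/1 = 35/1 = 35: (m_7, d_7) = (m_1, d_1) = (25, 35), so from here the quotients repeat a_1, ..., a_6; the period length is 6.
Hence the expansion of sqrt(660) is a_0 = 25 followed by the repeating block 1, 2, 4, 2, 1, 50 (period 6).

[25; (1, 2, 4, 2, 1, 50)]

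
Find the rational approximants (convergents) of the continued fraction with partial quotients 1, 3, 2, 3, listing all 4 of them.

1/1, 4/3, 9/7, 31/24

Using the convergent recurrence p_i = a_i*p_{i-1} + p_{i-2}, q_i = a_i*q_{i-1} + q_{i-2} with p_{-2}=0, p_{-1}=1, q_{-2}=1, q_{-1}=0:
  i=0: a_0=1, p_0 = 1*1 + 0 = 1, q_0 = 1*0 + 1 = 1.
  i=1: a_1=3, p_1 = 3*1 + 1 = 4, q_1 = 3*1 + 0 = 3.
  i=2: a_2=2, p_2 = 2*4 + 1 = 9, q_2 = 2*3 + 1 = 7.
  i=3: a_3=3, p_3 = 3*9 + 4 = 31, q_3 = 3*7 + 3 = 24.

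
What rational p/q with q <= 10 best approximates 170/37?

23/5

Expand x = 170/37 as a continued fraction with the Euclidean algorithm:
  170 = 4*37 + 22, so a_0 = 4.
  37 = 1*22 + 15, so a_1 = 1.
  22 = 1*15 + 7, so a_2 = 1.
  15 = 2*7 + 1, so a_3 = 2.
  7 = 7*1 + 0, so a_4 = 7.
so x = [4; 1, 1, 2, 7].
Convergents (p_i = a_i*p_{i-1} + p_{i-2}, q_i = a_i*q_{i-1} + q_{i-2} with p_{-2}=0, p_{-1}=1, q_{-2}=1, q_{-1}=0), until the denominator exceeds 10:
  i=0: a_0=4, p_0 = 4*1 + 0 = 4, q_0 = 4*0 + 1 = 1.
  i=1: a_1=1, p_1 = 1*4 + 1 = 5, q_1 = 1*1 + 0 = 1.
  i=2: a_2=1, p_2 = 1*5 + 4 = 9, q_2 = 1*1 + 1 = 2.
  i=3: a_3=2, p_3 = 2*9 + 5 = 23, q_3 = 2*2 + 1 = 5.
  i=4: a_4=7, p_4 = 7*23 + 9 = 170, q_4 = 7*5 + 2 = 37.
q_4 = 37 > 10, so the last convergent with denominator <= 10 is p_3/q_3 = 23/5.
The closest fraction with denominator <= 10 is either p_3/q_3 or the intermediate fraction (k*p_3 + p_2)/(k*q_3 + q_2) with the largest k >= 1 whose denominator stays <= 10; these approach x as k grows, and every other convergent or intermediate fraction in range is farther away.
Largest k: floor((10 - q_2)/q_3) = floor((10 - 2)/5) = 1.
That gives (1*23 + 9)/(1*5 + 2) = 32/7.
Compare the errors: |x - 23/5| = |170*5 - 23*37|/(37*5) = 1/185, and |x - 32/7| = |170*7 - 32*37|/(37*7) = 6/259.
Cross-multiplying, 1*259 = 259 < 1110 = 6*185, so 1/185 is smaller: the convergent 23/5 is closer to x than 32/7.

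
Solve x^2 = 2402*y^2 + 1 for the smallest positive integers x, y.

First expand sqrt(2402) as a continued fraction. With x_i = (sqrt(2402) + m_i)/d_i and (m_0, d_0) = (0, 1): a_0 = floor(sqrt(2402)) = 49, since 49^2 = 2401 <= 2402 < 2500 = 50^2.
Iterate m_{i+1} = d_i*a_i - m_i, d_{i+1} = (2402 - m_{i+1}^2)/d_i, a_{i+1} = floor((a_0 + m_{i+1})/d_{i+1}):
  m_1 = 1*49 - 0 = 49, d_1 = (2402 - 49^2)/1 = 1/1 = 1, a_1 = floor((49 + 49)/1) = 98.
  m_2 = 1*98 - 49 = 49, d_2 = (2402 - 49^2)/1 = 1/1 = 1: (m_2, d_2) = (m_1, d_1) = (49, 1), so from here the quotient a_1 repeats; the period length is 1.
So sqrt(2402) = [49; (98)] with period length k = 1.
k is odd, so (p_{k-1}, q_{k-1}) only solves x^2 - 2402y^2 = -1 and the fundamental solution of x^2 - 2402y^2 = 1 is (p_{2k-1}, q_{2k-1}) = (p_1, q_1); compute convergents through index 1, running through the period twice.
Convergents (p_i = a_i*p_{i-1} + p_{i-2}, q_i = a_i*q_{i-1} + q_{i-2} with p_{-2}=0, p_{-1}=1, q_{-2}=1, q_{-1}=0):
  i=0: a_0=49, p_0 = 49*1 + 0 = 49, q_0 = 49*0 + 1 = 1.
  i=1: a_1=98, p_1 = 98*49 + 1 = 4803, q_1 = 98*1 + 0 = 98.
Indeed p_0^2 - 2402*q_0^2 = 2401 - 2402 = -1, not +1.
Check: 4803^2 - 2402*98^2 = 23068809 - 23068808 = 1, so (x, y) = (4803, 98) solves the equation, and by the theorem it is the least positive solution.

(x, y) = (4803, 98)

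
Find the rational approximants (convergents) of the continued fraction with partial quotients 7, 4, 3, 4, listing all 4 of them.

7/1, 29/4, 94/13, 405/56

Using the convergent recurrence p_i = a_i*p_{i-1} + p_{i-2}, q_i = a_i*q_{i-1} + q_{i-2} with p_{-2}=0, p_{-1}=1, q_{-2}=1, q_{-1}=0:
  i=0: a_0=7, p_0 = 7*1 + 0 = 7, q_0 = 7*0 + 1 = 1.
  i=1: a_1=4, p_1 = 4*7 + 1 = 29, q_1 = 4*1 + 0 = 4.
  i=2: a_2=3, p_2 = 3*29 + 7 = 94, q_2 = 3*4 + 1 = 13.
  i=3: a_3=4, p_3 = 4*94 + 29 = 405, q_3 = 4*13 + 4 = 56.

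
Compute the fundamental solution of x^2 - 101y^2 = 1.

First expand sqrt(101) as a continued fraction. With x_i = (sqrt(101) + m_i)/d_i and (m_0, d_0) = (0, 1): a_0 = floor(sqrt(101)) = 10, since 10^2 = 100 <= 101 < 121 = 11^2.
Iterate m_{i+1} = d_i*a_i - m_i, d_{i+1} = (101 - m_{i+1}^2)/d_i, a_{i+1} = floor((a_0 + m_{i+1})/d_{i+1}):
  m_1 = 1*10 - 0 = 10, d_1 = (101 - 10^2)/1 = 1/1 = 1, a_1 = floor((10 + 10)/1) = 20.
  m_2 = 1*20 - 10 = 10, d_2 = (101 - 10^2)/1 = 1/1 = 1: (m_2, d_2) = (m_1, d_1) = (10, 1), so from here the quotient a_1 repeats; the period length is 1.
So sqrt(101) = [10; (20)] with period length k = 1.
k is odd, so (p_{k-1}, q_{k-1}) only solves x^2 - 101y^2 = -1 and the fundamental solution of x^2 - 101y^2 = 1 is (p_{2k-1}, q_{2k-1}) = (p_1, q_1); compute convergents through index 1, running through the period twice.
Convergents (p_i = a_i*p_{i-1} + p_{i-2}, q_i = a_i*q_{i-1} + q_{i-2} with p_{-2}=0, p_{-1}=1, q_{-2}=1, q_{-1}=0):
  i=0: a_0=10, p_0 = 10*1 + 0 = 10, q_0 = 10*0 + 1 = 1.
  i=1: a_1=20, p_1 = 20*10 + 1 = 201, q_1 = 20*1 + 0 = 20.
Indeed p_0^2 - 101*q_0^2 = 100 - 101 = -1, not +1.
Check: 201^2 - 101*20^2 = 40401 - 40400 = 1, so (x, y) = (201, 20) solves the equation, and by the theorem it is the least positive solution.

(x, y) = (201, 20)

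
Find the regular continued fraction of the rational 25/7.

[3; 1, 1, 3]

Run the Euclidean algorithm on 25 and 7; the successive quotients are the partial quotients a_0, a_1, ... (each step inverts the fractional part left over by the previous one):
  25 = 3*7 + 4, so a_0 = 3.
  7 = 1*4 + 3, so a_1 = 1.
  4 = 1*3 + 1, so a_2 = 1.
  3 = 3*1 + 0, so a_3 = 3.
The remainder reaches 0 after 4 divisions, so the expansion has 4 partial quotients, read off in order.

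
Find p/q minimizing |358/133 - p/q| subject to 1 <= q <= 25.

35/13

Expand x = 358/133 as a continued fraction with the Euclidean algorithm:
  358 = 2*133 + 92, so a_0 = 2.
  133 = 1*92 + 41, so a_1 = 1.
  92 = 2*41 + 10, so a_2 = 2.
  41 = 4*10 + 1, so a_3 = 4.
  10 = 10*1 + 0, so a_4 = 10.
so x = [2; 1, 2, 4, 10].
Convergents (p_i = a_i*p_{i-1} + p_{i-2}, q_i = a_i*q_{i-1} + q_{i-2} with p_{-2}=0, p_{-1}=1, q_{-2}=1, q_{-1}=0), until the denominator exceeds 25:
  i=0: a_0=2, p_0 = 2*1 + 0 = 2, q_0 = 2*0 + 1 = 1.
  i=1: a_1=1, p_1 = 1*2 + 1 = 3, q_1 = 1*1 + 0 = 1.
  i=2: a_2=2, p_2 = 2*3 + 2 = 8, q_2 = 2*1 + 1 = 3.
  i=3: a_3=4, p_3 = 4*8 + 3 = 35, q_3 = 4*3 + 1 = 13.
  i=4: a_4=10, p_4 = 10*35 + 8 = 358, q_4 = 10*13 + 3 = 133.
q_4 = 133 > 25, so the last convergent with denominator <= 25 is p_3/q_3 = 35/13.
The closest fraction with denominator <= 25 is either p_3/q_3 or the intermediate fraction (k*p_3 + p_2)/(k*q_3 + q_2) with the largest k >= 1 whose denominator stays <= 25; these approach x as k grows, and every other convergent or intermediate fraction in range is farther away.
Largest k: floor((25 - q_2)/q_3) = floor((25 - 3)/13) = 1.
That gives (1*35 + 8)/(1*13 + 3) = 43/16.
Compare the errors: |x - 35/13| = |358*13 - 35*133|/(133*13) = 1/1729, and |x - 43/16| = |358*16 - 43*133|/(133*16) = 9/2128.
Cross-multiplying, 1*2128 = 2128 < 15561 = 9*1729, so 1/1729 is smaller: the convergent 35/13 is closer to x than 43/16.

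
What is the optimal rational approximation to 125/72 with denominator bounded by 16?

Expand x = 125/72 as a continued fraction with the Euclidean algorithm:
  125 = 1*72 + 53, so a_0 = 1.
  72 = 1*53 + 19, so a_1 = 1.
  53 = 2*19 + 15, so a_2 = 2.
  19 = 1*15 + 4, so a_3 = 1.
  15 = 3*4 + 3, so a_4 = 3.
  4 = 1*3 + 1, so a_5 = 1.
  3 = 3*1 + 0, so a_6 = 3.
so x = [1; 1, 2, 1, 3, 1, 3].
Convergents (p_i = a_i*p_{i-1} + p_{i-2}, q_i = a_i*q_{i-1} + q_{i-2} with p_{-2}=0, p_{-1}=1, q_{-2}=1, q_{-1}=0), until the denominator exceeds 16:
  i=0: a_0=1, p_0 = 1*1 + 0 = 1, q_0 = 1*0 + 1 = 1.
  i=1: a_1=1, p_1 = 1*1 + 1 = 2, q_1 = 1*1 + 0 = 1.
  i=2: a_2=2, p_2 = 2*2 + 1 = 5, q_2 = 2*1 + 1 = 3.
  i=3: a_3=1, p_3 = 1*5 + 2 = 7, q_3 = 1*3 + 1 = 4.
  i=4: a_4=3, p_4 = 3*7 + 5 = 26, q_4 = 3*4 + 3 = 15.
  i=5: a_5=1, p_5 = 1*26 + 7 = 33, q_5 = 1*15 + 4 = 19.
q_5 = 19 > 16, so the last convergent with denominator <= 16 is p_4/q_4 = 26/15.
The closest fraction with denominator <= 16 is either p_4/q_4 or the intermediate fraction (k*p_4 + p_3)/(k*q_4 + q_3) with the largest k >= 1 whose denominator stays <= 16; these approach x as k grows, and every other convergent or intermediate fraction in range is farther away.
Largest k: floor((16 - q_3)/q_4) = floor((16 - 4)/15) = 0.
Since k = 0, no intermediate fraction beyond p_4/q_4 has denominator <= 16, so the convergent 26/15 is the closest (its error is |125*15 - 26*72|/(72*15) = 3/1080).

26/15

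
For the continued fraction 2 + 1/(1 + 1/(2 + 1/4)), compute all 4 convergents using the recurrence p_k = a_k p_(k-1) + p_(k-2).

Using the convergent recurrence p_i = a_i*p_{i-1} + p_{i-2}, q_i = a_i*q_{i-1} + q_{i-2} with p_{-2}=0, p_{-1}=1, q_{-2}=1, q_{-1}=0:
  i=0: a_0=2, p_0 = 2*1 + 0 = 2, q_0 = 2*0 + 1 = 1.
  i=1: a_1=1, p_1 = 1*2 + 1 = 3, q_1 = 1*1 + 0 = 1.
  i=2: a_2=2, p_2 = 2*3 + 2 = 8, q_2 = 2*1 + 1 = 3.
  i=3: a_3=4, p_3 = 4*8 + 3 = 35, q_3 = 4*3 + 1 = 13.

2/1, 3/1, 8/3, 35/13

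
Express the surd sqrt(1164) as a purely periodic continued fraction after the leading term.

[34; (8, 1, 1, 16, 1, 1, 8, 68)]

Write x_i = (sqrt(1164) + m_i)/d_i with (m_0, d_0) = (0, 1). a_0 = floor(sqrt(1164)) = 34, since 34^2 = 1156 <= 1164 < 1225 = 35^2.
Iterate m_{i+1} = d_i*a_i - m_i, d_{i+1} = (1164 - m_{i+1}^2)/d_i, a_{i+1} = floor((a_0 + m_{i+1})/d_{i+1}):
  m_1 = 1*34 - 0 = 34, d_1 = (1164 - 34^2)/1 = 8/1 = 8, a_1 = floor((34 + 34)/8) = 8.
  m_2 = 8*8 - 34 = 30, d_2 = (1164 - 30^2)/8 = 264/8 = 33, a_2 = floor((34 + 30)/33) = 1.
  m_3 = 33*1 - 30 = 3, d_3 = (1164 - 3^2)/33 = 1155/33 = 35, a_3 = floor((34 + 3)/35) = 1.
  m_4 = 35*1 - 3 = 32, d_4 = (1164 - 32^2)/35 = 140/35 = 4, a_4 = floor((34 + 32)/4) = 16.
  m_5 = 4*16 - 32 = 32, d_5 = (1164 - 32^2)/4 = 140/4 = 35, a_5 = floor((34 + 32)/35) = 1.
  m_6 = 35*1 - 32 = 3, d_6 = (1164 - 3^2)/35 = 1155/35 = 33, a_6 = floor((34 + 3)/33) = 1.
  m_7 = 33*1 - 3 = 30, d_7 = (1164 - 30^2)/33 = 264/33 = 8, a_7 = floor((34 + 30)/8) = 8.
  m_8 = 8*8 - 30 = 34, d_8 = (1164 - 34^2)/8 = 8/8 = 1, a_8 = floor((34 + 34)/1) = 68.
  m_9 = 1*68 - 34 = 34, d_9 = (1164 - 34^2)/1 = 8/1 = 8: (m_9, d_9) = (m_1, d_1) = (34, 8), so from here the quotients repeat a_1, ..., a_8; the period length is 8.
Hence the expansion of sqrt(1164) is a_0 = 34 followed by the repeating block 8, 1, 1, 16, 1, 1, 8, 68 (period 8).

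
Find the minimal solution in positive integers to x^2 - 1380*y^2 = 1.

(x, y) = (6761, 182)

First expand sqrt(1380) as a continued fraction. With x_i = (sqrt(1380) + m_i)/d_i and (m_0, d_0) = (0, 1): a_0 = floor(sqrt(1380)) = 37, since 37^2 = 1369 <= 1380 < 1444 = 38^2.
Iterate m_{i+1} = d_i*a_i - m_i, d_{i+1} = (1380 - m_{i+1}^2)/d_i, a_{i+1} = floor((a_0 + m_{i+1})/d_{i+1}):
  m_1 = 1*37 - 0 = 37, d_1 = (1380 - 37^2)/1 = 11/1 = 11, a_1 = floor((37 + 37)/11) = 6.
  m_2 = 11*6 - 37 = 29, d_2 = (1380 - 29^2)/11 = 539/11 = 49, a_2 = floor((37 + 29)/49) = 1.
  m_3 = 49*1 - 29 = 20, d_3 = (1380 - 20^2)/49 = 980/49 = 20, a_3 = floor((37 + 20)/20) = 2.
  m_4 = 20*2 - 20 = 20, d_4 = (1380 - 20^2)/20 = 980/20 = 49, a_4 = floor((37 + 20)/49) = 1.
  m_5 = 49*1 - 20 = 29, d_5 = (1380 - 29^2)/49 = 539/49 = 11, a_5 = floor((37 + 29)/11) = 6.
  m_6 = 11*6 - 29 = 37, d_6 = (1380 - 37^2)/11 = 11/11 = 1, a_6 = floor((37 + 37)/1) = 74.
  m_7 = 1*74 - 37 = 37, d_7 = (1380 - 37^2)/1 = 11/1 = 11: (m_7, d_7) = (m_1, d_1) = (37, 11), so from here the quotients repeat a_1, ..., a_6; the period length is 6.
So sqrt(1380) = [37; (6, 1, 2, 1, 6, 74)] with period length k = 6.
k is even, so the fundamental solution of x^2 - 1380y^2 = 1 is (p_{k-1}, q_{k-1}) = (p_5, q_5); compute convergents through index 5.
Convergents (p_i = a_i*p_{i-1} + p_{i-2}, q_i = a_i*q_{i-1} + q_{i-2} with p_{-2}=0, p_{-1}=1, q_{-2}=1, q_{-1}=0):
  i=0: a_0=37, p_0 = 37*1 + 0 = 37, q_0 = 37*0 + 1 = 1.
  i=1: a_1=6, p_1 = 6*37 + 1 = 223, q_1 = 6*1 + 0 = 6.
  i=2: a_2=1, p_2 = 1*223 + 37 = 260, q_2 = 1*6 + 1 = 7.
  i=3: a_3=2, p_3 = 2*260 + 223 = 743, q_3 = 2*7 + 6 = 20.
  i=4: a_4=1, p_4 = 1*743 + 260 = 1003, q_4 = 1*20 + 7 = 27.
  i=5: a_5=6, p_5 = 6*1003 + 743 = 6761, q_5 = 6*27 + 20 = 182.
Check: 6761^2 - 1380*182^2 = 45711121 - 45711120 = 1, so (x, y) = (6761, 182) solves the equation, and by the theorem it is the least positive solution.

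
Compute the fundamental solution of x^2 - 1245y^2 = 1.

First expand sqrt(1245) as a continued fraction. With x_i = (sqrt(1245) + m_i)/d_i and (m_0, d_0) = (0, 1): a_0 = floor(sqrt(1245)) = 35, since 35^2 = 1225 <= 1245 < 1296 = 36^2.
Iterate m_{i+1} = d_i*a_i - m_i, d_{i+1} = (1245 - m_{i+1}^2)/d_i, a_{i+1} = floor((a_0 + m_{i+1})/d_{i+1}):
  m_1 = 1*35 - 0 = 35, d_1 = (1245 - 35^2)/1 = 20/1 = 20, a_1 = floor((35 + 35)/20) = 3.
  m_2 = 20*3 - 35 = 25, d_2 = (1245 - 25^2)/20 = 620/20 = 31, a_2 = floor((35 + 25)/31) = 1.
  m_3 = 31*1 - 25 = 6, d_3 = (1245 - 6^2)/31 = 1209/31 = 39, a_3 = floor((35 + 6)/39) = 1.
  m_4 = 39*1 - 6 = 33, d_4 = (1245 - 33^2)/39 = 156/39 = 4, a_4 = floor((35 + 33)/4) = 17.
  m_5 = 4*17 - 33 = 35, d_5 = (1245 - 35^2)/4 = 20/4 = 5, a_5 = floor((35 + 35)/5) = 14.
  m_6 = 5*14 - 35 = 35, d_6 = (1245 - 35^2)/5 = 20/5 = 4, a_6 = floor((35 + 35)/4) = 17.
  m_7 = 4*17 - 35 = 33, d_7 = (1245 - 33^2)/4 = 156/4 = 39, a_7 = floor((35 + 33)/39) = 1.
  m_8 = 39*1 - 33 = 6, d_8 = (1245 - 6^2)/39 = 1209/39 = 31, a_8 = floor((35 + 6)/31) = 1.
  m_9 = 31*1 - 6 = 25, d_9 = (1245 - 25^2)/31 = 620/31 = 20, a_9 = floor((35 + 25)/20) = 3.
  m_10 = 20*3 - 25 = 35, d_10 = (1245 - 35^2)/20 = 20/20 = 1, a_10 = floor((35 + 35)/1) = 70.
  m_11 = 1*70 - 35 = 35, d_11 = (1245 - 35^2)/1 = 20/1 = 20: (m_11, d_11) = (m_1, d_1) = (35, 20), so from here the quotients repeat a_1, ..., a_10; the period length is 10.
So sqrt(1245) = [35; (3, 1, 1, 17, 14, 17, 1, 1, 3, 70)] with period length k = 10.
k is even, so the fundamental solution of x^2 - 1245y^2 = 1 is (p_{k-1}, q_{k-1}) = (p_9, q_9); compute convergents through index 9.
Convergents (p_i = a_i*p_{i-1} + p_{i-2}, q_i = a_i*q_{i-1} + q_{i-2} with p_{-2}=0, p_{-1}=1, q_{-2}=1, q_{-1}=0):
  i=0: a_0=35, p_0 = 35*1 + 0 = 35, q_0 = 35*0 + 1 = 1.
  i=1: a_1=3, p_1 = 3*35 + 1 = 106, q_1 = 3*1 + 0 = 3.
  i=2: a_2=1, p_2 = 1*106 + 35 = 141, q_2 = 1*3 + 1 = 4.
  i=3: a_3=1, p_3 = 1*141 + 106 = 247, q_3 = 1*4 + 3 = 7.
  i=4: a_4=17, p_4 = 17*247 + 141 = 4340, q_4 = 17*7 + 4 = 123.
  i=5: a_5=14, p_5 = 14*4340 + 247 = 61007, q_5 = 14*123 + 7 = 1729.
  i=6: a_6=17, p_6 = 17*61007 + 4340 = 1041459, q_6 = 17*1729 + 123 = 29516.
  i=7: a_7=1, p_7 = 1*1041459 + 61007 = 1102466, q_7 = 1*29516 + 1729 = 31245.
  i=8: a_8=1, p_8 = 1*1102466 + 1041459 = 2143925, q_8 = 1*31245 + 29516 = 60761.
  i=9: a_9=3, p_9 = 3*2143925 + 1102466 = 7534241, q_9 = 3*60761 + 31245 = 213528.
Check: 7534241^2 - 1245*213528^2 = 56764787446081 - 56764787446080 = 1, so (x, y) = (7534241, 213528) solves the equation, and by the theorem it is the least positive solution.

(x, y) = (7534241, 213528)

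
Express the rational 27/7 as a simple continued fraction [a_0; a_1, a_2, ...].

Run the Euclidean algorithm on 27 and 7; the successive quotients are the partial quotients a_0, a_1, ... (each step inverts the fractional part left over by the previous one):
  27 = 3*7 + 6, so a_0 = 3.
  7 = 1*6 + 1, so a_1 = 1.
  6 = 6*1 + 0, so a_2 = 6.
The remainder reaches 0 after 3 divisions, so the expansion has 3 partial quotients, read off in order.

[3; 1, 6]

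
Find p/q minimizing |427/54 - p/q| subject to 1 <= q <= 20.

87/11

Expand x = 427/54 as a continued fraction with the Euclidean algorithm:
  427 = 7*54 + 49, so a_0 = 7.
  54 = 1*49 + 5, so a_1 = 1.
  49 = 9*5 + 4, so a_2 = 9.
  5 = 1*4 + 1, so a_3 = 1.
  4 = 4*1 + 0, so a_4 = 4.
so x = [7; 1, 9, 1, 4].
Convergents (p_i = a_i*p_{i-1} + p_{i-2}, q_i = a_i*q_{i-1} + q_{i-2} with p_{-2}=0, p_{-1}=1, q_{-2}=1, q_{-1}=0), until the denominator exceeds 20:
  i=0: a_0=7, p_0 = 7*1 + 0 = 7, q_0 = 7*0 + 1 = 1.
  i=1: a_1=1, p_1 = 1*7 + 1 = 8, q_1 = 1*1 + 0 = 1.
  i=2: a_2=9, p_2 = 9*8 + 7 = 79, q_2 = 9*1 + 1 = 10.
  i=3: a_3=1, p_3 = 1*79 + 8 = 87, q_3 = 1*10 + 1 = 11.
  i=4: a_4=4, p_4 = 4*87 + 79 = 427, q_4 = 4*11 + 10 = 54.
q_4 = 54 > 20, so the last convergent with denominator <= 20 is p_3/q_3 = 87/11.
The closest fraction with denominator <= 20 is either p_3/q_3 or the intermediate fraction (k*p_3 + p_2)/(k*q_3 + q_2) with the largest k >= 1 whose denominator stays <= 20; these approach x as k grows, and every other convergent or intermediate fraction in range is farther away.
Largest k: floor((20 - q_2)/q_3) = floor((20 - 10)/11) = 0.
Since k = 0, no intermediate fraction beyond p_3/q_3 has denominator <= 20, so the convergent 87/11 is the closest (its error is |427*11 - 87*54|/(54*11) = 1/594).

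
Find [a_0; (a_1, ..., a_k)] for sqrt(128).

[11; (3, 5, 3, 22)]

Write x_i = (sqrt(128) + m_i)/d_i with (m_0, d_0) = (0, 1). a_0 = floor(sqrt(128)) = 11, since 11^2 = 121 <= 128 < 144 = 12^2.
Iterate m_{i+1} = d_i*a_i - m_i, d_{i+1} = (128 - m_{i+1}^2)/d_i, a_{i+1} = floor((a_0 + m_{i+1})/d_{i+1}):
  m_1 = 1*11 - 0 = 11, d_1 = (128 - 11^2)/1 = 7/1 = 7, a_1 = floor((11 + 11)/7) = 3.
  m_2 = 7*3 - 11 = 10, d_2 = (128 - 10^2)/7 = 28/7 = 4, a_2 = floor((11 + 10)/4) = 5.
  m_3 = 4*5 - 10 = 10, d_3 = (128 - 10^2)/4 = 28/4 = 7, a_3 = floor((11 + 10)/7) = 3.
  m_4 = 7*3 - 10 = 11, d_4 = (128 - 11^2)/7 = 7/7 = 1, a_4 = floor((11 + 11)/1) = 22.
  m_5 = 1*22 - 11 = 11, d_5 = (128 - 11^2)/1 = 7/1 = 7: (m_5, d_5) = (m_1, d_1) = (11, 7), so from here the quotients repeat a_1, ..., a_4; the period length is 4.
Hence the expansion of sqrt(128) is a_0 = 11 followed by the repeating block 3, 5, 3, 22 (period 4).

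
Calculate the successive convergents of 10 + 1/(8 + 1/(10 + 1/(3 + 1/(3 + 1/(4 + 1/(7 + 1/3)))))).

Using the convergent recurrence p_i = a_i*p_{i-1} + p_{i-2}, q_i = a_i*q_{i-1} + q_{i-2} with p_{-2}=0, p_{-1}=1, q_{-2}=1, q_{-1}=0:
  i=0: a_0=10, p_0 = 10*1 + 0 = 10, q_0 = 10*0 + 1 = 1.
  i=1: a_1=8, p_1 = 8*10 + 1 = 81, q_1 = 8*1 + 0 = 8.
  i=2: a_2=10, p_2 = 10*81 + 10 = 820, q_2 = 10*8 + 1 = 81.
  i=3: a_3=3, p_3 = 3*820 + 81 = 2541, q_3 = 3*81 + 8 = 251.
  i=4: a_4=3, p_4 = 3*2541 + 820 = 8443, q_4 = 3*251 + 81 = 834.
  i=5: a_5=4, p_5 = 4*8443 + 2541 = 36313, q_5 = 4*834 + 251 = 3587.
  i=6: a_6=7, p_6 = 7*36313 + 8443 = 262634, q_6 = 7*3587 + 834 = 25943.
  i=7: a_7=3, p_7 = 3*262634 + 36313 = 824215, q_7 = 3*25943 + 3587 = 81416.

10/1, 81/8, 820/81, 2541/251, 8443/834, 36313/3587, 262634/25943, 824215/81416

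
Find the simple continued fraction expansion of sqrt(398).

[19; (1, 18, 1, 38)]

Write x_i = (sqrt(398) + m_i)/d_i with (m_0, d_0) = (0, 1). a_0 = floor(sqrt(398)) = 19, since 19^2 = 361 <= 398 < 400 = 20^2.
Iterate m_{i+1} = d_i*a_i - m_i, d_{i+1} = (398 - m_{i+1}^2)/d_i, a_{i+1} = floor((a_0 + m_{i+1})/d_{i+1}):
  m_1 = 1*19 - 0 = 19, d_1 = (398 - 19^2)/1 = 37/1 = 37, a_1 = floor((19 + 19)/37) = 1.
  m_2 = 37*1 - 19 = 18, d_2 = (398 - 18^2)/37 = 74/37 = 2, a_2 = floor((19 + 18)/2) = 18.
  m_3 = 2*18 - 18 = 18, d_3 = (398 - 18^2)/2 = 74/2 = 37, a_3 = floor((19 + 18)/37) = 1.
  m_4 = 37*1 - 18 = 19, d_4 = (398 - 19^2)/37 = 37/37 = 1, a_4 = floor((19 + 19)/1) = 38.
  m_5 = 1*38 - 19 = 19, d_5 = (398 - 19^2)/1 = 37/1 = 37: (m_5, d_5) = (m_1, d_1) = (19, 37), so from here the quotients repeat a_1, ..., a_4; the period length is 4.
Hence the expansion of sqrt(398) is a_0 = 19 followed by the repeating block 1, 18, 1, 38 (period 4).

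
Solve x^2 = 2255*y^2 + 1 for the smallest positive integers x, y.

(x, y) = (3609, 76)

First expand sqrt(2255) as a continued fraction. With x_i = (sqrt(2255) + m_i)/d_i and (m_0, d_0) = (0, 1): a_0 = floor(sqrt(2255)) = 47, since 47^2 = 2209 <= 2255 < 2304 = 48^2.
Iterate m_{i+1} = d_i*a_i - m_i, d_{i+1} = (2255 - m_{i+1}^2)/d_i, a_{i+1} = floor((a_0 + m_{i+1})/d_{i+1}):
  m_1 = 1*47 - 0 = 47, d_1 = (2255 - 47^2)/1 = 46/1 = 46, a_1 = floor((47 + 47)/46) = 2.
  m_2 = 46*2 - 47 = 45, d_2 = (2255 - 45^2)/46 = 230/46 = 5, a_2 = floor((47 + 45)/5) = 18.
  m_3 = 5*18 - 45 = 45, d_3 = (2255 - 45^2)/5 = 230/5 = 46, a_3 = floor((47 + 45)/46) = 2.
  m_4 = 46*2 - 45 = 47, d_4 = (2255 - 47^2)/46 = 46/46 = 1, a_4 = floor((47 + 47)/1) = 94.
  m_5 = 1*94 - 47 = 47, d_5 = (2255 - 47^2)/1 = 46/1 = 46: (m_5, d_5) = (m_1, d_1) = (47, 46), so from here the quotients repeat a_1, ..., a_4; the period length is 4.
So sqrt(2255) = [47; (2, 18, 2, 94)] with period length k = 4.
k is even, so the fundamental solution of x^2 - 2255y^2 = 1 is (p_{k-1}, q_{k-1}) = (p_3, q_3); compute convergents through index 3.
Convergents (p_i = a_i*p_{i-1} + p_{i-2}, q_i = a_i*q_{i-1} + q_{i-2} with p_{-2}=0, p_{-1}=1, q_{-2}=1, q_{-1}=0):
  i=0: a_0=47, p_0 = 47*1 + 0 = 47, q_0 = 47*0 + 1 = 1.
  i=1: a_1=2, p_1 = 2*47 + 1 = 95, q_1 = 2*1 + 0 = 2.
  i=2: a_2=18, p_2 = 18*95 + 47 = 1757, q_2 = 18*2 + 1 = 37.
  i=3: a_3=2, p_3 = 2*1757 + 95 = 3609, q_3 = 2*37 + 2 = 76.
Check: 3609^2 - 2255*76^2 = 13024881 - 13024880 = 1, so (x, y) = (3609, 76) solves the equation, and by the theorem it is the least positive solution.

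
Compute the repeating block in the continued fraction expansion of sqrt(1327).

Write x_i = (sqrt(1327) + m_i)/d_i with (m_0, d_0) = (0, 1). a_0 = floor(sqrt(1327)) = 36, since 36^2 = 1296 <= 1327 < 1369 = 37^2.
Iterate m_{i+1} = d_i*a_i - m_i, d_{i+1} = (1327 - m_{i+1}^2)/d_i, a_{i+1} = floor((a_0 + m_{i+1})/d_{i+1}):
  m_1 = 1*36 - 0 = 36, d_1 = (1327 - 36^2)/1 = 31/1 = 31, a_1 = floor((36 + 36)/31) = 2.
  m_2 = 31*2 - 36 = 26, d_2 = (1327 - 26^2)/31 = 651/31 = 21, a_2 = floor((36 + 26)/21) = 2.
  m_3 = 21*2 - 26 = 16, d_3 = (1327 - 16^2)/21 = 1071/21 = 51, a_3 = floor((36 + 16)/51) = 1.
  m_4 = 51*1 - 16 = 35, d_4 = (1327 - 35^2)/51 = 102/51 = 2, a_4 = floor((36 + 35)/2) = 35.
  m_5 = 2*35 - 35 = 35, d_5 = (1327 - 35^2)/2 = 102/2 = 51, a_5 = floor((36 + 35)/51) = 1.
  m_6 = 51*1 - 35 = 16, d_6 = (1327 - 16^2)/51 = 1071/51 = 21, a_6 = floor((36 + 16)/21) = 2.
  m_7 = 21*2 - 16 = 26, d_7 = (1327 - 26^2)/21 = 651/21 = 31, a_7 = floor((36 + 26)/31) = 2.
  m_8 = 31*2 - 26 = 36, d_8 = (1327 - 36^2)/31 = 31/31 = 1, a_8 = floor((36 + 36)/1) = 72.
  m_9 = 1*72 - 36 = 36, d_9 = (1327 - 36^2)/1 = 31/1 = 31: (m_9, d_9) = (m_1, d_1) = (36, 31), so from here the quotients repeat a_1, ..., a_8; the period length is 8.
Hence the expansion of sqrt(1327) is a_0 = 36 followed by the repeating block 2, 2, 1, 35, 1, 2, 2, 72 (period 8).

[36; (2, 2, 1, 35, 1, 2, 2, 72)]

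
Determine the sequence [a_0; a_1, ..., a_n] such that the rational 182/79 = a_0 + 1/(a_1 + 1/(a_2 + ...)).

[2; 3, 3, 2, 3]

Run the Euclidean algorithm on 182 and 79; the successive quotients are the partial quotients a_0, a_1, ... (each step inverts the fractional part left over by the previous one):
  182 = 2*79 + 24, so a_0 = 2.
  79 = 3*24 + 7, so a_1 = 3.
  24 = 3*7 + 3, so a_2 = 3.
  7 = 2*3 + 1, so a_3 = 2.
  3 = 3*1 + 0, so a_4 = 3.
The remainder reaches 0 after 5 divisions, so the expansion has 5 partial quotients, read off in order.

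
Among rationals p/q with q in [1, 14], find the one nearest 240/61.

Expand x = 240/61 as a continued fraction with the Euclidean algorithm:
  240 = 3*61 + 57, so a_0 = 3.
  61 = 1*57 + 4, so a_1 = 1.
  57 = 14*4 + 1, so a_2 = 14.
  4 = 4*1 + 0, so a_3 = 4.
so x = [3; 1, 14, 4].
Convergents (p_i = a_i*p_{i-1} + p_{i-2}, q_i = a_i*q_{i-1} + q_{i-2} with p_{-2}=0, p_{-1}=1, q_{-2}=1, q_{-1}=0), until the denominator exceeds 14:
  i=0: a_0=3, p_0 = 3*1 + 0 = 3, q_0 = 3*0 + 1 = 1.
  i=1: a_1=1, p_1 = 1*3 + 1 = 4, q_1 = 1*1 + 0 = 1.
  i=2: a_2=14, p_2 = 14*4 + 3 = 59, q_2 = 14*1 + 1 = 15.
q_2 = 15 > 14, so the last convergent with denominator <= 14 is p_1/q_1 = 4/1.
The closest fraction with denominator <= 14 is either p_1/q_1 or the intermediate fraction (k*p_1 + p_0)/(k*q_1 + q_0) with the largest k >= 1 whose denominator stays <= 14; these approach x as k grows, and every other convergent or intermediate fraction in range is farther away.
Largest k: floor((14 - q_0)/q_1) = floor((14 - 1)/1) = 13.
That gives (13*4 + 3)/(13*1 + 1) = 55/14.
Compare the errors: |x - 4/1| = |240*1 - 4*61|/(61*1) = 4/61, and |x - 55/14| = |240*14 - 55*61|/(61*14) = 5/854.
Cross-multiplying, 5*61 = 305 < 3416 = 4*854, so 5/854 is smaller: the intermediate fraction 55/14 is closer to x than 4/1.

55/14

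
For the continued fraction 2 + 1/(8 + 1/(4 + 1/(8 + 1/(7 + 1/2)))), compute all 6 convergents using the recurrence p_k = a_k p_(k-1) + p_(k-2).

2/1, 17/8, 70/33, 577/272, 4109/1937, 8795/4146

Using the convergent recurrence p_i = a_i*p_{i-1} + p_{i-2}, q_i = a_i*q_{i-1} + q_{i-2} with p_{-2}=0, p_{-1}=1, q_{-2}=1, q_{-1}=0:
  i=0: a_0=2, p_0 = 2*1 + 0 = 2, q_0 = 2*0 + 1 = 1.
  i=1: a_1=8, p_1 = 8*2 + 1 = 17, q_1 = 8*1 + 0 = 8.
  i=2: a_2=4, p_2 = 4*17 + 2 = 70, q_2 = 4*8 + 1 = 33.
  i=3: a_3=8, p_3 = 8*70 + 17 = 577, q_3 = 8*33 + 8 = 272.
  i=4: a_4=7, p_4 = 7*577 + 70 = 4109, q_4 = 7*272 + 33 = 1937.
  i=5: a_5=2, p_5 = 2*4109 + 577 = 8795, q_5 = 2*1937 + 272 = 4146.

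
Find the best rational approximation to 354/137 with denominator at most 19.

31/12

Expand x = 354/137 as a continued fraction with the Euclidean algorithm:
  354 = 2*137 + 80, so a_0 = 2.
  137 = 1*80 + 57, so a_1 = 1.
  80 = 1*57 + 23, so a_2 = 1.
  57 = 2*23 + 11, so a_3 = 2.
  23 = 2*11 + 1, so a_4 = 2.
  11 = 11*1 + 0, so a_5 = 11.
so x = [2; 1, 1, 2, 2, 11].
Convergents (p_i = a_i*p_{i-1} + p_{i-2}, q_i = a_i*q_{i-1} + q_{i-2} with p_{-2}=0, p_{-1}=1, q_{-2}=1, q_{-1}=0), until the denominator exceeds 19:
  i=0: a_0=2, p_0 = 2*1 + 0 = 2, q_0 = 2*0 + 1 = 1.
  i=1: a_1=1, p_1 = 1*2 + 1 = 3, q_1 = 1*1 + 0 = 1.
  i=2: a_2=1, p_2 = 1*3 + 2 = 5, q_2 = 1*1 + 1 = 2.
  i=3: a_3=2, p_3 = 2*5 + 3 = 13, q_3 = 2*2 + 1 = 5.
  i=4: a_4=2, p_4 = 2*13 + 5 = 31, q_4 = 2*5 + 2 = 12.
  i=5: a_5=11, p_5 = 11*31 + 13 = 354, q_5 = 11*12 + 5 = 137.
q_5 = 137 > 19, so the last convergent with denominator <= 19 is p_4/q_4 = 31/12.
The closest fraction with denominator <= 19 is either p_4/q_4 or the intermediate fraction (k*p_4 + p_3)/(k*q_4 + q_3) with the largest k >= 1 whose denominator stays <= 19; these approach x as k grows, and every other convergent or intermediate fraction in range is farther away.
Largest k: floor((19 - q_3)/q_4) = floor((19 - 5)/12) = 1.
That gives (1*31 + 13)/(1*12 + 5) = 44/17.
Compare the errors: |x - 31/12| = |354*12 - 31*137|/(137*12) = 1/1644, and |x - 44/17| = |354*17 - 44*137|/(137*17) = 10/2329.
Cross-multiplying, 1*2329 = 2329 < 16440 = 10*1644, so 1/1644 is smaller: the convergent 31/12 is closer to x than 44/17.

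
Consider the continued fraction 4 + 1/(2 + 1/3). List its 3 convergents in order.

Using the convergent recurrence p_i = a_i*p_{i-1} + p_{i-2}, q_i = a_i*q_{i-1} + q_{i-2} with p_{-2}=0, p_{-1}=1, q_{-2}=1, q_{-1}=0:
  i=0: a_0=4, p_0 = 4*1 + 0 = 4, q_0 = 4*0 + 1 = 1.
  i=1: a_1=2, p_1 = 2*4 + 1 = 9, q_1 = 2*1 + 0 = 2.
  i=2: a_2=3, p_2 = 3*9 + 4 = 31, q_2 = 3*2 + 1 = 7.

4/1, 9/2, 31/7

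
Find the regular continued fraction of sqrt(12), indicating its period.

Write x_i = (sqrt(12) + m_i)/d_i with (m_0, d_0) = (0, 1). a_0 = floor(sqrt(12)) = 3, since 3^2 = 9 <= 12 < 16 = 4^2.
Iterate m_{i+1} = d_i*a_i - m_i, d_{i+1} = (12 - m_{i+1}^2)/d_i, a_{i+1} = floor((a_0 + m_{i+1})/d_{i+1}):
  m_1 = 1*3 - 0 = 3, d_1 = (12 - 3^2)/1 = 3/1 = 3, a_1 = floor((3 + 3)/3) = 2.
  m_2 = 3*2 - 3 = 3, d_2 = (12 - 3^2)/3 = 3/3 = 1, a_2 = floor((3 + 3)/1) = 6.
  m_3 = 1*6 - 3 = 3, d_3 = (12 - 3^2)/1 = 3/1 = 3: (m_3, d_3) = (m_1, d_1) = (3, 3), so from here the quotients repeat a_1, a_2; the period length is 2.
Hence the expansion of sqrt(12) is a_0 = 3 followed by the repeating block 2, 6 (period 2).

[3; (2, 6)]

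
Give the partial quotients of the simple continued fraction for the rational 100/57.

[1; 1, 3, 14]

Run the Euclidean algorithm on 100 and 57; the successive quotients are the partial quotients a_0, a_1, ... (each step inverts the fractional part left over by the previous one):
  100 = 1*57 + 43, so a_0 = 1.
  57 = 1*43 + 14, so a_1 = 1.
  43 = 3*14 + 1, so a_2 = 3.
  14 = 14*1 + 0, so a_3 = 14.
The remainder reaches 0 after 4 divisions, so the expansion has 4 partial quotients, read off in order.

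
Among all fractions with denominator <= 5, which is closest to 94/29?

13/4

Expand x = 94/29 as a continued fraction with the Euclidean algorithm:
  94 = 3*29 + 7, so a_0 = 3.
  29 = 4*7 + 1, so a_1 = 4.
  7 = 7*1 + 0, so a_2 = 7.
so x = [3; 4, 7].
Convergents (p_i = a_i*p_{i-1} + p_{i-2}, q_i = a_i*q_{i-1} + q_{i-2} with p_{-2}=0, p_{-1}=1, q_{-2}=1, q_{-1}=0), until the denominator exceeds 5:
  i=0: a_0=3, p_0 = 3*1 + 0 = 3, q_0 = 3*0 + 1 = 1.
  i=1: a_1=4, p_1 = 4*3 + 1 = 13, q_1 = 4*1 + 0 = 4.
  i=2: a_2=7, p_2 = 7*13 + 3 = 94, q_2 = 7*4 + 1 = 29.
q_2 = 29 > 5, so the last convergent with denominator <= 5 is p_1/q_1 = 13/4.
The closest fraction with denominator <= 5 is either p_1/q_1 or the intermediate fraction (k*p_1 + p_0)/(k*q_1 + q_0) with the largest k >= 1 whose denominator stays <= 5; these approach x as k grows, and every other convergent or intermediate fraction in range is farther away.
Largest k: floor((5 - q_0)/q_1) = floor((5 - 1)/4) = 1.
That gives (1*13 + 3)/(1*4 + 1) = 16/5.
Compare the errors: |x - 13/4| = |94*4 - 13*29|/(29*4) = 1/116, and |x - 16/5| = |94*5 - 16*29|/(29*5) = 6/145.
Cross-multiplying, 1*145 = 145 < 696 = 6*116, so 1/116 is smaller: the convergent 13/4 is closer to x than 16/5.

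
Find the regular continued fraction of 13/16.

Run the Euclidean algorithm on 13 and 16; the successive quotients are the partial quotients a_0, a_1, ... (each step inverts the fractional part left over by the previous one):
  13 = 0*16 + 13, so a_0 = 0.
  16 = 1*13 + 3, so a_1 = 1.
  13 = 4*3 + 1, so a_2 = 4.
  3 = 3*1 + 0, so a_3 = 3.
The remainder reaches 0 after 4 divisions, so the expansion has 4 partial quotients, read off in order.

[0; 1, 4, 3]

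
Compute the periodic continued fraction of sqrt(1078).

Write x_i = (sqrt(1078) + m_i)/d_i with (m_0, d_0) = (0, 1). a_0 = floor(sqrt(1078)) = 32, since 32^2 = 1024 <= 1078 < 1089 = 33^2.
Iterate m_{i+1} = d_i*a_i - m_i, d_{i+1} = (1078 - m_{i+1}^2)/d_i, a_{i+1} = floor((a_0 + m_{i+1})/d_{i+1}):
  m_1 = 1*32 - 0 = 32, d_1 = (1078 - 32^2)/1 = 54/1 = 54, a_1 = floor((32 + 32)/54) = 1.
  m_2 = 54*1 - 32 = 22, d_2 = (1078 - 22^2)/54 = 594/54 = 11, a_2 = floor((32 + 22)/11) = 4.
  m_3 = 11*4 - 22 = 22, d_3 = (1078 - 22^2)/11 = 594/11 = 54, a_3 = floor((32 + 22)/54) = 1.
  m_4 = 54*1 - 22 = 32, d_4 = (1078 - 32^2)/54 = 54/54 = 1, a_4 = floor((32 + 32)/1) = 64.
  m_5 = 1*64 - 32 = 32, d_5 = (1078 - 32^2)/1 = 54/1 = 54: (m_5, d_5) = (m_1, d_1) = (32, 54), so from here the quotients repeat a_1, ..., a_4; the period length is 4.
Hence the expansion of sqrt(1078) is a_0 = 32 followed by the repeating block 1, 4, 1, 64 (period 4).

[32; (1, 4, 1, 64)]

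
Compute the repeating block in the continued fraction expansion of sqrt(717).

Write x_i = (sqrt(717) + m_i)/d_i with (m_0, d_0) = (0, 1). a_0 = floor(sqrt(717)) = 26, since 26^2 = 676 <= 717 < 729 = 27^2.
Iterate m_{i+1} = d_i*a_i - m_i, d_{i+1} = (717 - m_{i+1}^2)/d_i, a_{i+1} = floor((a_0 + m_{i+1})/d_{i+1}):
  m_1 = 1*26 - 0 = 26, d_1 = (717 - 26^2)/1 = 41/1 = 41, a_1 = floor((26 + 26)/41) = 1.
  m_2 = 41*1 - 26 = 15, d_2 = (717 - 15^2)/41 = 492/41 = 12, a_2 = floor((26 + 15)/12) = 3.
  m_3 = 12*3 - 15 = 21, d_3 = (717 - 21^2)/12 = 276/12 = 23, a_3 = floor((26 + 21)/23) = 2.
  m_4 = 23*2 - 21 = 25, d_4 = (717 - 25^2)/23 = 92/23 = 4, a_4 = floor((26 + 25)/4) = 12.
  m_5 = 4*12 - 25 = 23, d_5 = (717 - 23^2)/4 = 188/4 = 47, a_5 = floor((26 + 23)/47) = 1.
  m_6 = 47*1 - 23 = 24, d_6 = (717 - 24^2)/47 = 141/47 = 3, a_6 = floor((26 + 24)/3) = 16.
  m_7 = 3*16 - 24 = 24, d_7 = (717 - 24^2)/3 = 141/3 = 47, a_7 = floor((26 + 24)/47) = 1.
  m_8 = 47*1 - 24 = 23, d_8 = (717 - 23^2)/47 = 188/47 = 4, a_8 = floor((26 + 23)/4) = 12.
  m_9 = 4*12 - 23 = 25, d_9 = (717 - 25^2)/4 = 92/4 = 23, a_9 = floor((26 + 25)/23) = 2.
  m_10 = 23*2 - 25 = 21, d_10 = (717 - 21^2)/23 = 276/23 = 12, a_10 = floor((26 + 21)/12) = 3.
  m_11 = 12*3 - 21 = 15, d_11 = (717 - 15^2)/12 = 492/12 = 41, a_11 = floor((26 + 15)/41) = 1.
  m_12 = 41*1 - 15 = 26, d_12 = (717 - 26^2)/41 = 41/41 = 1, a_12 = floor((26 + 26)/1) = 52.
  m_13 = 1*52 - 26 = 26, d_13 = (717 - 26^2)/1 = 41/1 = 41: (m_13, d_13) = (m_1, d_1) = (26, 41), so from here the quotients repeat a_1, ..., a_12; the period length is 12.
Hence the expansion of sqrt(717) is a_0 = 26 followed by the repeating block 1, 3, 2, 12, 1, 16, 1, 12, 2, 3, 1, 52 (period 12).

[26; (1, 3, 2, 12, 1, 16, 1, 12, 2, 3, 1, 52)]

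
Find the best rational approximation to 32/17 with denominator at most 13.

17/9

Expand x = 32/17 as a continued fraction with the Euclidean algorithm:
  32 = 1*17 + 15, so a_0 = 1.
  17 = 1*15 + 2, so a_1 = 1.
  15 = 7*2 + 1, so a_2 = 7.
  2 = 2*1 + 0, so a_3 = 2.
so x = [1; 1, 7, 2].
Convergents (p_i = a_i*p_{i-1} + p_{i-2}, q_i = a_i*q_{i-1} + q_{i-2} with p_{-2}=0, p_{-1}=1, q_{-2}=1, q_{-1}=0), until the denominator exceeds 13:
  i=0: a_0=1, p_0 = 1*1 + 0 = 1, q_0 = 1*0 + 1 = 1.
  i=1: a_1=1, p_1 = 1*1 + 1 = 2, q_1 = 1*1 + 0 = 1.
  i=2: a_2=7, p_2 = 7*2 + 1 = 15, q_2 = 7*1 + 1 = 8.
  i=3: a_3=2, p_3 = 2*15 + 2 = 32, q_3 = 2*8 + 1 = 17.
q_3 = 17 > 13, so the last convergent with denominator <= 13 is p_2/q_2 = 15/8.
The closest fraction with denominator <= 13 is either p_2/q_2 or the intermediate fraction (k*p_2 + p_1)/(k*q_2 + q_1) with the largest k >= 1 whose denominator stays <= 13; these approach x as k grows, and every other convergent or intermediate fraction in range is farther away.
Largest k: floor((13 - q_1)/q_2) = floor((13 - 1)/8) = 1.
That gives (1*15 + 2)/(1*8 + 1) = 17/9.
Compare the errors: |x - 15/8| = |32*8 - 15*17|/(17*8) = 1/136, and |x - 17/9| = |32*9 - 17*17|/(17*9) = 1/153.
Cross-multiplying, 1*136 = 136 < 153 = 1*153, so 1/153 is smaller: the intermediate fraction 17/9 is closer to x than 15/8.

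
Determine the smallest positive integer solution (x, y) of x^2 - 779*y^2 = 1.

(x, y) = (11785490, 422259)

First expand sqrt(779) as a continued fraction. With x_i = (sqrt(779) + m_i)/d_i and (m_0, d_0) = (0, 1): a_0 = floor(sqrt(779)) = 27, since 27^2 = 729 <= 779 < 784 = 28^2.
Iterate m_{i+1} = d_i*a_i - m_i, d_{i+1} = (779 - m_{i+1}^2)/d_i, a_{i+1} = floor((a_0 + m_{i+1})/d_{i+1}):
  m_1 = 1*27 - 0 = 27, d_1 = (779 - 27^2)/1 = 50/1 = 50, a_1 = floor((27 + 27)/50) = 1.
  m_2 = 50*1 - 27 = 23, d_2 = (779 - 23^2)/50 = 250/50 = 5, a_2 = floor((27 + 23)/5) = 10.
  m_3 = 5*10 - 23 = 27, d_3 = (779 - 27^2)/5 = 50/5 = 10, a_3 = floor((27 + 27)/10) = 5.
  m_4 = 10*5 - 27 = 23, d_4 = (779 - 23^2)/10 = 250/10 = 25, a_4 = floor((27 + 23)/25) = 2.
  m_5 = 25*2 - 23 = 27, d_5 = (779 - 27^2)/25 = 50/25 = 2, a_5 = floor((27 + 27)/2) = 27.
  m_6 = 2*27 - 27 = 27, d_6 = (779 - 27^2)/2 = 50/2 = 25, a_6 = floor((27 + 27)/25) = 2.
  m_7 = 25*2 - 27 = 23, d_7 = (779 - 23^2)/25 = 250/25 = 10, a_7 = floor((27 + 23)/10) = 5.
  m_8 = 10*5 - 23 = 27, d_8 = (779 - 27^2)/10 = 50/10 = 5, a_8 = floor((27 + 27)/5) = 10.
  m_9 = 5*10 - 27 = 23, d_9 = (779 - 23^2)/5 = 250/5 = 50, a_9 = floor((27 + 23)/50) = 1.
  m_10 = 50*1 - 23 = 27, d_10 = (779 - 27^2)/50 = 50/50 = 1, a_10 = floor((27 + 27)/1) = 54.
  m_11 = 1*54 - 27 = 27, d_11 = (779 - 27^2)/1 = 50/1 = 50: (m_11, d_11) = (m_1, d_1) = (27, 50), so from here the quotients repeat a_1, ..., a_10; the period length is 10.
So sqrt(779) = [27; (1, 10, 5, 2, 27, 2, 5, 10, 1, 54)] with period length k = 10.
k is even, so the fundamental solution of x^2 - 779y^2 = 1 is (p_{k-1}, q_{k-1}) = (p_9, q_9); compute convergents through index 9.
Convergents (p_i = a_i*p_{i-1} + p_{i-2}, q_i = a_i*q_{i-1} + q_{i-2} with p_{-2}=0, p_{-1}=1, q_{-2}=1, q_{-1}=0):
  i=0: a_0=27, p_0 = 27*1 + 0 = 27, q_0 = 27*0 + 1 = 1.
  i=1: a_1=1, p_1 = 1*27 + 1 = 28, q_1 = 1*1 + 0 = 1.
  i=2: a_2=10, p_2 = 10*28 + 27 = 307, q_2 = 10*1 + 1 = 11.
  i=3: a_3=5, p_3 = 5*307 + 28 = 1563, q_3 = 5*11 + 1 = 56.
  i=4: a_4=2, p_4 = 2*1563 + 307 = 3433, q_4 = 2*56 + 11 = 123.
  i=5: a_5=27, p_5 = 27*3433 + 1563 = 94254, q_5 = 27*123 + 56 = 3377.
  i=6: a_6=2, p_6 = 2*94254 + 3433 = 191941, q_6 = 2*3377 + 123 = 6877.
  i=7: a_7=5, p_7 = 5*191941 + 94254 = 1053959, q_7 = 5*6877 + 3377 = 37762.
  i=8: a_8=10, p_8 = 10*1053959 + 191941 = 10731531, q_8 = 10*37762 + 6877 = 384497.
  i=9: a_9=1, p_9 = 1*10731531 + 1053959 = 11785490, q_9 = 1*384497 + 37762 = 422259.
Check: 11785490^2 - 779*422259^2 = 138897774540100 - 138897774540099 = 1, so (x, y) = (11785490, 422259) solves the equation, and by the theorem it is the least positive solution.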